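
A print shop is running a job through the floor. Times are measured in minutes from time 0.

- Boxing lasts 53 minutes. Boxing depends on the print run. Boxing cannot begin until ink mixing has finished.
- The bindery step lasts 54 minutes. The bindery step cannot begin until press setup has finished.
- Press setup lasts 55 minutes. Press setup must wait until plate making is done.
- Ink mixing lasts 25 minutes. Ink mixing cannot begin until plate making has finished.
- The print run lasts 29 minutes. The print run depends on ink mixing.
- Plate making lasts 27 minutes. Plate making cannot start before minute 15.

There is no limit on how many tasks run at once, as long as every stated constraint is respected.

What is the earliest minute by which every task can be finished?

151

Plate making waits on its own release at minute 15, so it starts at minute 15 and finishes at 15 + 27 = minute 42.
Press setup waits on plate making (finishes minute 42), so it starts at minute 42 and finishes at 42 + 55 = minute 97.
The bindery step waits on press setup (finishes minute 97), so it starts at minute 97 and finishes at 97 + 54 = minute 151.
Ink mixing waits on plate making (finishes minute 42), so it starts at minute 42 and finishes at 42 + 25 = minute 67.
The print run waits on ink mixing (finishes minute 67), so it starts at minute 67 and finishes at 67 + 29 = minute 96.
Boxing needs all of the print run (finishes minute 96); ink mixing (finishes minute 67). That puts its earliest start at minute 96; it finishes at 96 + 53 = minute 149.
All tasks are finished once the last one completes. Finish times: Plate making at 42, Ink mixing at 67, Press setup at 97, The print run at 96, The bindery step at 151, Boxing at 149. The latest is minute 151.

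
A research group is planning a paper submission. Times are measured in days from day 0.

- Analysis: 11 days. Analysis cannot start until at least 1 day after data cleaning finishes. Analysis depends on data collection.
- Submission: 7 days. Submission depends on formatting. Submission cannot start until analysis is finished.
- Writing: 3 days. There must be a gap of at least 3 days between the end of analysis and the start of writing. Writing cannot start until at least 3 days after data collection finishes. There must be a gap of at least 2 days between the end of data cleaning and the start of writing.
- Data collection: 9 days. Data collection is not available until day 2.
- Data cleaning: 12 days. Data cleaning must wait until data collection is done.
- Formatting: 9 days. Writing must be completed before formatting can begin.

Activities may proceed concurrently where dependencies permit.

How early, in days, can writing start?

Data collection waits on its own release at day 2, so it starts at day 2 and finishes at 2 + 9 = day 11.
After data collection (finishes day 11), data cleaning can start at day 11 and finishes at day 23.
Analysis has to wait for data cleaning (finishes day 23, plus 1-day gap → day 24); data collection (finishes day 11). The latest of these is day 24, so analysis runs day 24 to 24 + 11 = day 35.
Writing waits on analysis (finishes day 35, plus 3-day gap → day 38); data collection (finishes day 11, plus 3-day gap → day 14); data cleaning (finishes day 23, plus 2-day gap → day 25). The latest of these is day 38, which is the earliest writing can start.

38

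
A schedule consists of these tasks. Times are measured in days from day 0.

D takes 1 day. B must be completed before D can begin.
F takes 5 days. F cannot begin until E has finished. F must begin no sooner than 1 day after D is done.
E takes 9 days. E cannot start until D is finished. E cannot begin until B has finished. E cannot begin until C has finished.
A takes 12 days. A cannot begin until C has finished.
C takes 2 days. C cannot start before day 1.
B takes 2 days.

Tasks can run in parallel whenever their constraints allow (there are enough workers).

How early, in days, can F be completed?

C waits on its own release at day 1, so it starts at day 1 and finishes at 1 + 2 = day 3.
Nothing blocks B, so it runs from day 0 to day 2.
D waits on B (finishes day 2), so it starts at day 2 and finishes at 2 + 1 = day 3.
E needs all of D (finishes day 3); B (finishes day 2); C (finishes day 3). That puts its earliest start at day 3; it finishes at 3 + 9 = day 12.
For F: E (finishes day 12); D (finishes day 3, plus 1-day gap → day 4). Taking the maximum gives a start of day 12, and it finishes at 12 + 5 = day 17.

17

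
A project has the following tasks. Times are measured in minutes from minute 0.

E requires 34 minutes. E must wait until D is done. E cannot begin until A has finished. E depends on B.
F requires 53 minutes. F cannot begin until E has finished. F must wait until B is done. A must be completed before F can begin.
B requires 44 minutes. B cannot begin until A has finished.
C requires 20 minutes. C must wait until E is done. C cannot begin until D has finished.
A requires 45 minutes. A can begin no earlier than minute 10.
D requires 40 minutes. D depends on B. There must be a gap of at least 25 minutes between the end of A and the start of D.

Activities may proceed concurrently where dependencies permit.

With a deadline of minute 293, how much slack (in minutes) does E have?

67

A waits on its own release at minute 10, so it starts at minute 10 and finishes at 10 + 45 = minute 55.
B waits on A (finishes minute 55), so it starts at minute 55 and finishes at 55 + 44 = minute 99.
D has to wait for B (finishes minute 99); A (finishes minute 55, plus 25-minute gap → minute 80). The latest of these is minute 99, so D runs minute 99 to 99 + 40 = minute 139.
For E: D (finishes minute 139); A (finishes minute 55); B (finishes minute 99). Taking the maximum gives a start of minute 139, and it finishes at 139 + 34 = minute 173.

Working backward from the deadline:
To finish by minute 293, C (duration 20) must start no later than minute 273.
To finish by minute 293, F (duration 53) must start no later than minute 240.
E must finish in time for C (must start by minute 273); F (must start by minute 240). The tightest is minute 240, so E must start by 240 − 34 = minute 206.
So E can start as early as minute 139 and as late as minute 206, giving 206 − 139 = 67 minutes of slack.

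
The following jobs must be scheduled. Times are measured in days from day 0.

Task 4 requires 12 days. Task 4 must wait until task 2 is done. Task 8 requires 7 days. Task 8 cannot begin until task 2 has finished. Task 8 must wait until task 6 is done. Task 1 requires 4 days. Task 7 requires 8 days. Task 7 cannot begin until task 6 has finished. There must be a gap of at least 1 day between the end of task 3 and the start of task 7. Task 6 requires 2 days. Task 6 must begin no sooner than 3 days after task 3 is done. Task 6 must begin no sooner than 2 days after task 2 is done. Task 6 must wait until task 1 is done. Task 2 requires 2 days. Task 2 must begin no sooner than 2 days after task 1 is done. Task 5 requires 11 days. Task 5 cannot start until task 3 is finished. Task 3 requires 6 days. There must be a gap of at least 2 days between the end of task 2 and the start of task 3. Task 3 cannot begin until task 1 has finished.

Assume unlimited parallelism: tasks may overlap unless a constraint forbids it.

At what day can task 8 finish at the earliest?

Task 1 can start immediately at day 0; it finishes at day 4.
Task 2 waits on task 1 (finishes day 4, plus 2-day gap → day 6), so it starts at day 6 and finishes at 6 + 2 = day 8.
Task 3 cannot start until task 2 (finishes day 8, plus 2-day gap → day 10); task 1 (finishes day 4). The controlling bound is day 10, so task 3 finishes at 10 + 6 = day 16.
Task 6 needs all of task 3 (finishes day 16, plus 3-day gap → day 19); task 2 (finishes day 8, plus 2-day gap → day 10); task 1 (finishes day 4). That puts its earliest start at day 19; it finishes at 19 + 2 = day 21.
Task 8 needs all of task 2 (finishes day 8); task 6 (finishes day 21). That puts its earliest start at day 21; it finishes at 21 + 7 = day 28.

28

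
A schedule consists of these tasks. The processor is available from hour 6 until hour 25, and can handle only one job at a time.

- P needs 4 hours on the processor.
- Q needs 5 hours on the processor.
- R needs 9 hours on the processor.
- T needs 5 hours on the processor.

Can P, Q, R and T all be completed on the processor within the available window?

No

The processor window is 25 − 6 = 19 hours.
Running back to back, the jobs need 4 + 5 + 9 + 5 = 23 hours on the processor.
Since 23 > 19, they cannot all fit.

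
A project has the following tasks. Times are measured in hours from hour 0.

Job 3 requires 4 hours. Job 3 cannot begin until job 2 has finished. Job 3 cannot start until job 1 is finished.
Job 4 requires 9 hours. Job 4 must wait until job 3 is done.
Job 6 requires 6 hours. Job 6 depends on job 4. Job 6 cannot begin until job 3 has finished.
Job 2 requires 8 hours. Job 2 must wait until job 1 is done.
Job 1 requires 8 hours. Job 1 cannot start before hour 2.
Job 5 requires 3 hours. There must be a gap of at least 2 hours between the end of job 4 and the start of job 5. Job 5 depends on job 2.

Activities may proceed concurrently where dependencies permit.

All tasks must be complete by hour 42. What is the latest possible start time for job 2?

15

Job 5 must finish by hour 42; it takes 3 hours, so it must start by 42 − 3 = hour 39.
To finish by hour 42, job 6 (duration 6) must start no later than hour 36.
Job 4 feeds job 5 (must start by hour 39, minus 2-hour gap → hour 37); job 6 (must start by hour 36). Taking the minimum, job 4 must finish by hour 36 and start by 36 − 9 = hour 27.
Job 3 must finish in time for job 4 (must start by hour 27); job 6 (must start by hour 36). The tightest is hour 27, so job 3 must start by 27 − 4 = hour 23.
Job 2 feeds job 3 (must start by hour 23); job 5 (must start by hour 39). Taking the minimum, job 2 must finish by hour 23 and start by 23 − 8 = hour 15.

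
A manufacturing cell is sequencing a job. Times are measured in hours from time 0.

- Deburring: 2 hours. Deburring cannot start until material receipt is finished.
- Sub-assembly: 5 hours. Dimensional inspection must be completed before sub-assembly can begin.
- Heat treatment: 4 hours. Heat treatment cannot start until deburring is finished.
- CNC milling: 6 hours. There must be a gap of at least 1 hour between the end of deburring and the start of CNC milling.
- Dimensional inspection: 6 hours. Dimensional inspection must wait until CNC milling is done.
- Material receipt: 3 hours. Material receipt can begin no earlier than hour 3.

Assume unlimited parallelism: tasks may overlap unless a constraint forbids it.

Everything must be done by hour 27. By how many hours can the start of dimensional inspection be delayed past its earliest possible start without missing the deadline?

1

Material receipt cannot begin until its own release at hour 3. It runs from hour 3 to 3 + 3 = hour 6.
After material receipt (finishes hour 6), deburring can start at hour 6 and finishes at hour 8.
CNC milling cannot begin until deburring (finishes hour 8, plus 1-hour gap → hour 9). It runs from hour 9 to 9 + 6 = hour 15.
After CNC milling (finishes hour 15), dimensional inspection can start at hour 15 and finishes at hour 21.

Working backward from the deadline:
Sub-assembly must finish by hour 27; it takes 5 hours, so it must start by 27 − 5 = hour 22.
Dimensional inspection must finish before sub-assembly (must start by hour 22). With a 6-hour duration, dimensional inspection must start by 22 − 6 = hour 16.
So dimensional inspection can start as early as hour 15 and as late as hour 16, giving 16 − 15 = 1 hour of slack.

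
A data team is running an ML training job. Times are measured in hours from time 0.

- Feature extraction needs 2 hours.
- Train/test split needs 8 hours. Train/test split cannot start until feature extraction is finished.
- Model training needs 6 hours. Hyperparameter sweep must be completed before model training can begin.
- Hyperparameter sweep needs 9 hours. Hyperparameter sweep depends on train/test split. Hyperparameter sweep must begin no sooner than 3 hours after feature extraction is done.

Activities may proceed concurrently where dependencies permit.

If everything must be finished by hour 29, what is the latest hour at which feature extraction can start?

4

Nothing follows model training; the deadline of hour 29 is its only limit. It must start by 29 − 6 = hour 23.
Hyperparameter sweep must finish before model training (must start by hour 23). With a 9-hour duration, hyperparameter sweep must start by 23 − 9 = hour 14.
Train/test split must finish before hyperparameter sweep (must start by hour 14). With an 8-hour duration, train/test split must start by 14 − 8 = hour 6.
Feature extraction has several dependents: train/test split (must start by hour 6); hyperparameter sweep (must start by hour 14, minus 3-hour gap → hour 11). The earliest of those limits is hour 6, so feature extraction must start by 6 − 2 = hour 4.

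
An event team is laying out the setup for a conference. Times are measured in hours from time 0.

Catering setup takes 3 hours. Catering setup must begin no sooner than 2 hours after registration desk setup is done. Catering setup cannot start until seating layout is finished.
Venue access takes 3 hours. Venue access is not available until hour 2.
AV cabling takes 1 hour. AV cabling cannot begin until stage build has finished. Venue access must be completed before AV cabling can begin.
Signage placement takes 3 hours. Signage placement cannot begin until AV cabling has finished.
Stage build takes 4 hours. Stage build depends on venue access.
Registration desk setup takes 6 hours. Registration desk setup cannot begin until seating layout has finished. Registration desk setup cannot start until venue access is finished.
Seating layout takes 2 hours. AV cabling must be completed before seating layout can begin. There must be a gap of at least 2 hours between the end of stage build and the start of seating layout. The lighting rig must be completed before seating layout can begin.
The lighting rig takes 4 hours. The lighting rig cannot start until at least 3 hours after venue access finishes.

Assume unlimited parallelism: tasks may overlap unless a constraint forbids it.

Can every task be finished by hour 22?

Venue access cannot begin until its own release at hour 2. It runs from hour 2 to 2 + 3 = hour 5.
The lighting rig cannot begin until venue access (finishes hour 5, plus 3-hour gap → hour 8). It runs from hour 8 to 8 + 4 = hour 12.
Stage build cannot begin until venue access (finishes hour 5). It runs from hour 5 to 5 + 4 = hour 9.
AV cabling cannot start until stage build (finishes hour 9); venue access (finishes hour 5). The controlling bound is hour 9, so AV cabling finishes at 9 + 1 = hour 10.
Signage placement waits on AV cabling (finishes hour 10), so it starts at hour 10 and finishes at 10 + 3 = hour 13.
Seating layout needs all of AV cabling (finishes hour 10); stage build (finishes hour 9, plus 2-hour gap → hour 11); the lighting rig (finishes hour 12). That puts its earliest start at hour 12; it finishes at 12 + 2 = hour 14.
Registration desk setup has to wait for seating layout (finishes hour 14); venue access (finishes hour 5). The latest of these is hour 14, so registration desk setup runs hour 14 to 14 + 6 = hour 20.
Catering setup needs all of registration desk setup (finishes hour 20, plus 2-hour gap → hour 22); seating layout (finishes hour 14). That puts its earliest start at hour 22; it finishes at 22 + 3 = hour 25.
The earliest everything can be done is hour 25, which is after the deadline of 22, so it is not possible.

No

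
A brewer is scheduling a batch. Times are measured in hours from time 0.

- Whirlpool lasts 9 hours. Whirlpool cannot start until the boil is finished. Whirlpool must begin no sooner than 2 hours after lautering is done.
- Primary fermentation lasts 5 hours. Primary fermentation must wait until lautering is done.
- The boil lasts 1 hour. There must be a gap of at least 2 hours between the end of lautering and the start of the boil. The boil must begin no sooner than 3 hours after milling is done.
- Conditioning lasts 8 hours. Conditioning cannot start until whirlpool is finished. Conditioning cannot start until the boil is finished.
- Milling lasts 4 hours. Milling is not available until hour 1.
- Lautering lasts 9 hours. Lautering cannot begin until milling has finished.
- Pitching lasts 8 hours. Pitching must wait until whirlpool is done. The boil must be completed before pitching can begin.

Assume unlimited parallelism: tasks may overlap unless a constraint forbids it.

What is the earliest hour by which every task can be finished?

After its own release at hour 1, milling can start at hour 1 and finishes at hour 5.
After milling (finishes hour 5), lautering can start at hour 5 and finishes at hour 14.
Primary fermentation waits on lautering (finishes hour 14), so it starts at hour 14 and finishes at 14 + 5 = hour 19.
The boil needs all of lautering (finishes hour 14, plus 2-hour gap → hour 16); milling (finishes hour 5, plus 3-hour gap → hour 8). That puts its earliest start at hour 16; it finishes at 16 + 1 = hour 17.
Whirlpool needs all of the boil (finishes hour 17); lautering (finishes hour 14, plus 2-hour gap → hour 16). That puts its earliest start at hour 17; it finishes at 17 + 9 = hour 26.
Conditioning needs all of whirlpool (finishes hour 26); the boil (finishes hour 17). That puts its earliest start at hour 26; it finishes at 26 + 8 = hour 34.
Pitching needs all of whirlpool (finishes hour 26); the boil (finishes hour 17). That puts its earliest start at hour 26; it finishes at 26 + 8 = hour 34.
All tasks are finished once the last one completes. Finish times: Milling at 5, Lautering at 14, The boil at 17, Whirlpool at 26, Pitching at 34, Primary fermentation at 19, Conditioning at 34. The latest is hour 34.

34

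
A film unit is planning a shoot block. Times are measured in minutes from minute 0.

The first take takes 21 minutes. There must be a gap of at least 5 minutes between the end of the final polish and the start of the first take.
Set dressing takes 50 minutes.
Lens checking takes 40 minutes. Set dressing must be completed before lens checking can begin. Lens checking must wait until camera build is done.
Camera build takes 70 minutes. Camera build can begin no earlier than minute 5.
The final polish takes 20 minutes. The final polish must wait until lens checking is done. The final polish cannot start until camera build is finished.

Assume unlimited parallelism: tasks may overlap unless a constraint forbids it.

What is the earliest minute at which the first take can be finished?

161

Camera build cannot begin until its own release at minute 5. It runs from minute 5 to 5 + 70 = minute 75.
Set dressing can start immediately at minute 0; it finishes at minute 50.
Lens checking has to wait for set dressing (finishes minute 50); camera build (finishes minute 75). The latest of these is minute 75, so lens checking runs minute 75 to 75 + 40 = minute 115.
The final polish has to wait for lens checking (finishes minute 115); camera build (finishes minute 75). The latest of these is minute 115, so the final polish runs minute 115 to 115 + 20 = minute 135.
The first take waits on the final polish (finishes minute 135, plus 5-minute gap → minute 140), so it starts at minute 140 and finishes at 140 + 21 = minute 161.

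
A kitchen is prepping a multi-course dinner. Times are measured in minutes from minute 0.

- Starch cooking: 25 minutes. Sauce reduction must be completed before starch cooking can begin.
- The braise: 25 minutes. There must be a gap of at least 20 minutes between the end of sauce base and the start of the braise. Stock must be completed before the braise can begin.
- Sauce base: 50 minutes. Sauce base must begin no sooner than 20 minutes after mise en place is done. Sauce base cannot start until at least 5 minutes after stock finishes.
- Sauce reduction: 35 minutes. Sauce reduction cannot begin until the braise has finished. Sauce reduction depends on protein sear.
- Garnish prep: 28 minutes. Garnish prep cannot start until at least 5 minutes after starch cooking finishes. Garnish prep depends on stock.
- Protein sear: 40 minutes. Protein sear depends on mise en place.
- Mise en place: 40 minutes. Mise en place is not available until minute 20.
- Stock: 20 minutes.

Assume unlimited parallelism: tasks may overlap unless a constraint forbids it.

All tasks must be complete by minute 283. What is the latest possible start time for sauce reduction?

190

Nothing follows garnish prep; the deadline of minute 283 is its only limit. It must start by 283 − 28 = minute 255.
Starch cooking has to be done before garnish prep (must start by minute 255, minus 5-minute gap → minute 250). That means finishing by minute 250, i.e. starting by 250 − 25 = minute 225.
Since starch cooking (must start by minute 225) depends on it, sauce reduction must finish by minute 225. Backing off its 35-minute duration gives a latest start of minute 190.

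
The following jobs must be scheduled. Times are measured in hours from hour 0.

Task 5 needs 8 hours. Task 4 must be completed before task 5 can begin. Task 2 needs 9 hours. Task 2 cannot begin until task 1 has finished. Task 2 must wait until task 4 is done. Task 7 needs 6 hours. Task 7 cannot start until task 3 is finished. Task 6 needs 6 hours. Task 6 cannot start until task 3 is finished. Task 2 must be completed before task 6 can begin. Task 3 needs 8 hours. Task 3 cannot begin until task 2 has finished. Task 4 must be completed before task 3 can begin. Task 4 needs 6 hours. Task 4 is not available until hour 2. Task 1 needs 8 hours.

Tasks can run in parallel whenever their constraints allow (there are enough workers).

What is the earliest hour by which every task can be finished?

31

After its own release at hour 2, task 4 can start at hour 2 and finishes at hour 8.
Task 5 waits on task 4 (finishes hour 8), so it starts at hour 8 and finishes at 8 + 8 = hour 16.
Task 1 has no prerequisites, so it starts at hour 0 and finishes at hour 8.
For task 2: task 1 (finishes hour 8); task 4 (finishes hour 8). Taking the maximum gives a start of hour 8, and it finishes at 8 + 9 = hour 17.
Task 3 needs all of task 2 (finishes hour 17); task 4 (finishes hour 8). That puts its earliest start at hour 17; it finishes at 17 + 8 = hour 25.
After task 3 (finishes hour 25), task 7 can start at hour 25 and finishes at hour 31.
Task 6 needs all of task 3 (finishes hour 25); task 2 (finishes hour 17). That puts its earliest start at hour 25; it finishes at 25 + 6 = hour 31.
All tasks are finished once the last one completes. Finish times: Task 1 at 8, Task 2 at 17, Task 3 at 25, Task 4 at 8, Task 5 at 16, Task 6 at 31, Task 7 at 31. The latest is hour 31.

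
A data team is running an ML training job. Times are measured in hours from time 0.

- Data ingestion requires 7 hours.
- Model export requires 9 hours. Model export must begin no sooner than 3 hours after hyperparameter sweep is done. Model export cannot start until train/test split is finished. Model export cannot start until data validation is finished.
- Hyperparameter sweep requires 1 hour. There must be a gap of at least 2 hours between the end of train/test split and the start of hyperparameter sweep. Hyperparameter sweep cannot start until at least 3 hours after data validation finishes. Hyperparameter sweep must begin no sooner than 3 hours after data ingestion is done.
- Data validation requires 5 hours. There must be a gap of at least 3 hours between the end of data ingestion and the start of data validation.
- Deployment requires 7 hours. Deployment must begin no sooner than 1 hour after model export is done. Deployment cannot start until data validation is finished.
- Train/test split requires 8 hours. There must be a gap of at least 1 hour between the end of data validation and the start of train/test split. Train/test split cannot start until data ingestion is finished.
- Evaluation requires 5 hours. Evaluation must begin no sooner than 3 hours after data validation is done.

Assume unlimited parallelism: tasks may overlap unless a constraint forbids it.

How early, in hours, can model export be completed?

Data ingestion has no prerequisites, so it starts at hour 0 and finishes at hour 7.
Data validation waits on data ingestion (finishes hour 7, plus 3-hour gap → hour 10), so it starts at hour 10 and finishes at 10 + 5 = hour 15.
Train/test split needs all of data validation (finishes hour 15, plus 1-hour gap → hour 16); data ingestion (finishes hour 7). That puts its earliest start at hour 16; it finishes at 16 + 8 = hour 24.
Hyperparameter sweep needs all of train/test split (finishes hour 24, plus 2-hour gap → hour 26); data validation (finishes hour 15, plus 3-hour gap → hour 18); data ingestion (finishes hour 7, plus 3-hour gap → hour 10). That puts its earliest start at hour 26; it finishes at 26 + 1 = hour 27.
For model export: hyperparameter sweep (finishes hour 27, plus 3-hour gap → hour 30); train/test split (finishes hour 24); data validation (finishes hour 15). Taking the maximum gives a start of hour 30, and it finishes at 30 + 9 = hour 39.

39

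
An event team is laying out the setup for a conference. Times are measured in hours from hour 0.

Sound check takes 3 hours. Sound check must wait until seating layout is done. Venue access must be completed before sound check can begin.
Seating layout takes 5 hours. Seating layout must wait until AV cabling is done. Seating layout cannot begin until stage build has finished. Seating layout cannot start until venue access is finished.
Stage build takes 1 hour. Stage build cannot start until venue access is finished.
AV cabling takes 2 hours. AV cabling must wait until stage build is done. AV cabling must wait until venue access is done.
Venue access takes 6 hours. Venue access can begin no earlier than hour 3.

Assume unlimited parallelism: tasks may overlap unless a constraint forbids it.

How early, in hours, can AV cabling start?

10

After its own release at hour 3, venue access can start at hour 3 and finishes at hour 9.
After venue access (finishes hour 9), stage build can start at hour 9 and finishes at hour 10.
AV cabling waits on stage build (finishes hour 10); venue access (finishes hour 9). The latest of these is hour 10, which is the earliest AV cabling can start.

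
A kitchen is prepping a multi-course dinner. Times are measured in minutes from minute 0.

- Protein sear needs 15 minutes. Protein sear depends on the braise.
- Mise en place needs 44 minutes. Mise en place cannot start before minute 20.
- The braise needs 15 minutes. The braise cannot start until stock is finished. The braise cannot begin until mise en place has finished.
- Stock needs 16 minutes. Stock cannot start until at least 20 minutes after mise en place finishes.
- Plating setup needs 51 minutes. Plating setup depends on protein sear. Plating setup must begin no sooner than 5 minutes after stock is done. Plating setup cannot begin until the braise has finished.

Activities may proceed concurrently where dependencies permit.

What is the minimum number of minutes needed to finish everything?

Mise en place cannot begin until its own release at minute 20. It runs from minute 20 to 20 + 44 = minute 64.
Stock cannot begin until mise en place (finishes minute 64, plus 20-minute gap → minute 84). It runs from minute 84 to 84 + 16 = minute 100.
The braise needs all of stock (finishes minute 100); mise en place (finishes minute 64). That puts its earliest start at minute 100; it finishes at 100 + 15 = minute 115.
Protein sear cannot begin until the braise (finishes minute 115). It runs from minute 115 to 115 + 15 = minute 130.
Plating setup has to wait for protein sear (finishes minute 130); stock (finishes minute 100, plus 5-minute gap → minute 105); the braise (finishes minute 115). The latest of these is minute 130, so plating setup runs minute 130 to 130 + 51 = minute 181.
All tasks are finished once the last one completes. Finish times: Mise en place at 64, Stock at 100, The braise at 115, Protein sear at 130, Plating setup at 181. The latest is minute 181.

181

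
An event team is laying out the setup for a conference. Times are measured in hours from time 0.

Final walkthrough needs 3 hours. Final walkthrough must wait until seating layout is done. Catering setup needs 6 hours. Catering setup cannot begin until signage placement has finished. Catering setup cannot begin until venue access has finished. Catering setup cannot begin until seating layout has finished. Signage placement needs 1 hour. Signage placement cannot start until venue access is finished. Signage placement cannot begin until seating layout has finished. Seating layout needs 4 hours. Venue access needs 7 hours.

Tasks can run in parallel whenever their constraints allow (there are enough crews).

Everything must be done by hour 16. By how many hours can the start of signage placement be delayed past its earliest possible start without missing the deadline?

2

Seating layout has no prerequisites, so it starts at hour 0 and finishes at hour 4.
Nothing blocks venue access, so it runs from hour 0 to hour 7.
Signage placement cannot start until venue access (finishes hour 7); seating layout (finishes hour 4). The controlling bound is hour 7, so signage placement finishes at 7 + 1 = hour 8.

Working backward from the deadline:
Catering setup has no dependents, so it just needs to finish by hour 16. Starting by 16 − 6 = hour 10 achieves that.
Signage placement feeds into catering setup (must start by hour 10); so signage placement must finish by hour 10 and therefore start by hour 9.
So signage placement can start as early as hour 7 and as late as hour 9, giving 9 − 7 = 2 hours of slack.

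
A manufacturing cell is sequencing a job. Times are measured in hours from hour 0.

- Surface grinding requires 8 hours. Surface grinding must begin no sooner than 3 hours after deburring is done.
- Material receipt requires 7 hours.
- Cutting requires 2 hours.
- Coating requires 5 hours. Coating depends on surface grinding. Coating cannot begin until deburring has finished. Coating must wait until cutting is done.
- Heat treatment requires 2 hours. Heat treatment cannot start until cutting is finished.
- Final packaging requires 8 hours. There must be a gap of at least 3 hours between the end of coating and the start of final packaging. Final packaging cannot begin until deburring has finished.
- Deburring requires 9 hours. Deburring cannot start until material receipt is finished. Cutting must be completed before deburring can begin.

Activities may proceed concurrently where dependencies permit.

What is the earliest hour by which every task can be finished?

Cutting has no prerequisites, so it starts at hour 0 and finishes at hour 2.
Heat treatment waits on cutting (finishes hour 2), so it starts at hour 2 and finishes at 2 + 2 = hour 4.
Nothing blocks material receipt, so it runs from hour 0 to hour 7.
For deburring: material receipt (finishes hour 7); cutting (finishes hour 2). Taking the maximum gives a start of hour 7, and it finishes at 7 + 9 = hour 16.
After deburring (finishes hour 16, plus 3-hour gap → hour 19), surface grinding can start at hour 19 and finishes at hour 27.
For coating: surface grinding (finishes hour 27); deburring (finishes hour 16); cutting (finishes hour 2). Taking the maximum gives a start of hour 27, and it finishes at 27 + 5 = hour 32.
Final packaging cannot start until coating (finishes hour 32, plus 3-hour gap → hour 35); deburring (finishes hour 16). The controlling bound is hour 35, so final packaging finishes at 35 + 8 = hour 43.
All tasks are finished once the last one completes. Finish times: Material receipt at 7, Cutting at 2, Deburring at 16, Heat treatment at 4, Surface grinding at 27, Coating at 32, Final packaging at 43. The latest is hour 43.

43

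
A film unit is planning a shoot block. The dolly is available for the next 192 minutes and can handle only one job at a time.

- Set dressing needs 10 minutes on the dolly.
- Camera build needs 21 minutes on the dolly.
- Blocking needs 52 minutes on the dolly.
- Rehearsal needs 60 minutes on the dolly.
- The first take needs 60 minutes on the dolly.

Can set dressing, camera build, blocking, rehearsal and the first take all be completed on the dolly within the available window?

No

Running back to back, the jobs need 10 + 21 + 52 + 60 + 60 = 203 minutes on the dolly.
Since 203 > 192, they cannot all fit.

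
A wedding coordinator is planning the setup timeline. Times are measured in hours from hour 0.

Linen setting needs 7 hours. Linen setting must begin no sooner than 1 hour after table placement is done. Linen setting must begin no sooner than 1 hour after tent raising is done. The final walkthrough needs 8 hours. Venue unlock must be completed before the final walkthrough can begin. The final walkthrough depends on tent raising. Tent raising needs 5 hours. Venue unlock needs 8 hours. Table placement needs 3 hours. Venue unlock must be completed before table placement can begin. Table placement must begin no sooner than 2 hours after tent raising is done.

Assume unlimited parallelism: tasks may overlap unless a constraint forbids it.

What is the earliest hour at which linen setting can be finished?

19

Nothing blocks tent raising, so it runs from hour 0 to hour 5.
Nothing blocks venue unlock, so it runs from hour 0 to hour 8.
For table placement: venue unlock (finishes hour 8); tent raising (finishes hour 5, plus 2-hour gap → hour 7). Taking the maximum gives a start of hour 8, and it finishes at 8 + 3 = hour 11.
Linen setting has to wait for table placement (finishes hour 11, plus 1-hour gap → hour 12); tent raising (finishes hour 5, plus 1-hour gap → hour 6). The latest of these is hour 12, so linen setting runs hour 12 to 12 + 7 = hour 19.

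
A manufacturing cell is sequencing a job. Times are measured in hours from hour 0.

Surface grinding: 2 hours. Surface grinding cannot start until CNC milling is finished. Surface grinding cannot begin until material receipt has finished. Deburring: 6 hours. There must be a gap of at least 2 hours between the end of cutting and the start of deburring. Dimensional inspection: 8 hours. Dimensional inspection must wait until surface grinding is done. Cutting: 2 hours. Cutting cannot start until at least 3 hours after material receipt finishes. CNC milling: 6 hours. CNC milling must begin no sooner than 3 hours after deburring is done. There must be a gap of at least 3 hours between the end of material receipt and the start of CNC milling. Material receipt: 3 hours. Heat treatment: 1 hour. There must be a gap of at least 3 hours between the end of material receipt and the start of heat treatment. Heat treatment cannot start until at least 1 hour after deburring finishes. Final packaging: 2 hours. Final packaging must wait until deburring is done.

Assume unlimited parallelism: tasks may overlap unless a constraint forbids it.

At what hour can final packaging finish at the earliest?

18

Material receipt can start immediately at hour 0; it finishes at hour 3.
Cutting waits on material receipt (finishes hour 3, plus 3-hour gap → hour 6), so it starts at hour 6 and finishes at 6 + 2 = hour 8.
After cutting (finishes hour 8, plus 2-hour gap → hour 10), deburring can start at hour 10 and finishes at hour 16.
Final packaging waits on deburring (finishes hour 16), so it starts at hour 16 and finishes at 16 + 2 = hour 18.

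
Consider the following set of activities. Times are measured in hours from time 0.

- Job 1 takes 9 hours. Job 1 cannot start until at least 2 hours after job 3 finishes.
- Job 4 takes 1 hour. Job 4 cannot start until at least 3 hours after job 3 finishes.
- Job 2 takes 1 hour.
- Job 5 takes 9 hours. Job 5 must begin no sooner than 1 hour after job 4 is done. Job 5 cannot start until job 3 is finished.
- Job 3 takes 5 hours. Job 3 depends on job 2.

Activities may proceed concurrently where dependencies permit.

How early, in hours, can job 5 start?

Job 2 can start immediately at hour 0; it finishes at hour 1.
Job 3 waits on job 2 (finishes hour 1), so it starts at hour 1 and finishes at 1 + 5 = hour 6.
After job 3 (finishes hour 6, plus 3-hour gap → hour 9), job 4 can start at hour 9 and finishes at hour 10.
Job 5 waits on job 4 (finishes hour 10, plus 1-hour gap → hour 11); job 3 (finishes hour 6). The latest of these is hour 11, which is the earliest job 5 can start.

11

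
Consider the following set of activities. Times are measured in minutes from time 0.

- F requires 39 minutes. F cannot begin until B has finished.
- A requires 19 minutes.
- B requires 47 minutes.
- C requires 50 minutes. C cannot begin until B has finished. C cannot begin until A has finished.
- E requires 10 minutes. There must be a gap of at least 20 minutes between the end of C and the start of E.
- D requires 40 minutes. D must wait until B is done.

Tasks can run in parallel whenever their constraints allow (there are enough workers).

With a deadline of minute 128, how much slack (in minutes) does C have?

1

B has no prerequisites, so it starts at minute 0 and finishes at minute 47.
A can start immediately at minute 0; it finishes at minute 19.
C needs all of B (finishes minute 47); A (finishes minute 19). That puts its earliest start at minute 47; it finishes at 47 + 50 = minute 97.

Working backward from the deadline:
E must finish by minute 128; it takes 10 minutes, so it must start by 128 − 10 = minute 118.
Since E (must start by minute 118, minus 20-minute gap → minute 98) depends on it, C must finish by minute 98. Backing off its 50-minute duration gives a latest start of minute 48.
So C can start as early as minute 47 and as late as minute 48, giving 48 − 47 = 1 minute of slack.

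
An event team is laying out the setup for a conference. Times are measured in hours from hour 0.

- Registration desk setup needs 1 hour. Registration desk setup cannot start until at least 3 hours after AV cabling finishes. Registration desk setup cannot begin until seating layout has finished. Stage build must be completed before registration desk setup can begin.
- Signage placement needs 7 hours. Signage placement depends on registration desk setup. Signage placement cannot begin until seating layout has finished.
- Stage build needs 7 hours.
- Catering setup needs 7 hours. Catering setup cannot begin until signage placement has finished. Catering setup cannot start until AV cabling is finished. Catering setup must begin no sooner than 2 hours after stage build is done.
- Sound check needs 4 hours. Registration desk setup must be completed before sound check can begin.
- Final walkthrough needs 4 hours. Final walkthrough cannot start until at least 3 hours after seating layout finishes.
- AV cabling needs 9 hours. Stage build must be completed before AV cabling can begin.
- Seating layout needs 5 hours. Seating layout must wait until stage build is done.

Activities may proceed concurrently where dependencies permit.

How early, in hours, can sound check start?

20

Stage build can start immediately at hour 0; it finishes at hour 7.
After stage build (finishes hour 7), seating layout can start at hour 7 and finishes at hour 12.
After stage build (finishes hour 7), AV cabling can start at hour 7 and finishes at hour 16.
For registration desk setup: AV cabling (finishes hour 16, plus 3-hour gap → hour 19); seating layout (finishes hour 12); stage build (finishes hour 7). Taking the maximum gives a start of hour 19, and it finishes at 19 + 1 = hour 20.
Sound check waits on registration desk setup (finishes hour 20), so the earliest it can start is hour 20.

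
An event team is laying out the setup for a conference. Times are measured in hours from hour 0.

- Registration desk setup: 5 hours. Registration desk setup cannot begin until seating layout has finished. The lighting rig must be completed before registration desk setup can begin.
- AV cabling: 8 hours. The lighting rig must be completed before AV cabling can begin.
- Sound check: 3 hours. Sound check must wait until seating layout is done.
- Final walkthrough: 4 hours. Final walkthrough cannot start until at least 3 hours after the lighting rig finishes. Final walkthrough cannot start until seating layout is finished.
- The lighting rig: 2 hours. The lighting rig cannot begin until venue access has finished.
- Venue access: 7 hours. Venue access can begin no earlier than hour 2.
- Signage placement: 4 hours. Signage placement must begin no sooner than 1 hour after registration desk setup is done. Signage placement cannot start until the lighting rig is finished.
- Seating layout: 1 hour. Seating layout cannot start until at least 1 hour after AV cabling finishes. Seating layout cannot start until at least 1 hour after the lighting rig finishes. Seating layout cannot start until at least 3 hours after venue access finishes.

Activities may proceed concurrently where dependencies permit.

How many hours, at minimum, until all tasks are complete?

31

Venue access waits on its own release at hour 2, so it starts at hour 2 and finishes at 2 + 7 = hour 9.
The lighting rig cannot begin until venue access (finishes hour 9). It runs from hour 9 to 9 + 2 = hour 11.
After the lighting rig (finishes hour 11), AV cabling can start at hour 11 and finishes at hour 19.
For seating layout: AV cabling (finishes hour 19, plus 1-hour gap → hour 20); the lighting rig (finishes hour 11, plus 1-hour gap → hour 12); venue access (finishes hour 9, plus 3-hour gap → hour 12). Taking the maximum gives a start of hour 20, and it finishes at 20 + 1 = hour 21.
Final walkthrough needs all of the lighting rig (finishes hour 11, plus 3-hour gap → hour 14); seating layout (finishes hour 21). That puts its earliest start at hour 21; it finishes at 21 + 4 = hour 25.
Sound check cannot begin until seating layout (finishes hour 21). It runs from hour 21 to 21 + 3 = hour 24.
Registration desk setup cannot start until seating layout (finishes hour 21); the lighting rig (finishes hour 11). The controlling bound is hour 21, so registration desk setup finishes at 21 + 5 = hour 26.
Signage placement needs all of registration desk setup (finishes hour 26, plus 1-hour gap → hour 27); the lighting rig (finishes hour 11). That puts its earliest start at hour 27; it finishes at 27 + 4 = hour 31.
All tasks are finished once the last one completes. Finish times: Venue access at 9, The lighting rig at 11, AV cabling at 19, Seating layout at 21, Registration desk setup at 26, Signage placement at 31, Sound check at 24, Final walkthrough at 25. The latest is hour 31.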